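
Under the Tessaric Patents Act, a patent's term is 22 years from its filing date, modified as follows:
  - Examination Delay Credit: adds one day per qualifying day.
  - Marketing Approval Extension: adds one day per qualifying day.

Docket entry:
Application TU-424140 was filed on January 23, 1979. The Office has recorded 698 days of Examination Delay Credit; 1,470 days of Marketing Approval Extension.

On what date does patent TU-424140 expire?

Base term: filing date + 22 years → 23 January 2001.
Examination Delay Credit: +698 days → 22 December 2002.
Marketing Approval Extension: +1470 days → 31 December 2006.

December 31, 2006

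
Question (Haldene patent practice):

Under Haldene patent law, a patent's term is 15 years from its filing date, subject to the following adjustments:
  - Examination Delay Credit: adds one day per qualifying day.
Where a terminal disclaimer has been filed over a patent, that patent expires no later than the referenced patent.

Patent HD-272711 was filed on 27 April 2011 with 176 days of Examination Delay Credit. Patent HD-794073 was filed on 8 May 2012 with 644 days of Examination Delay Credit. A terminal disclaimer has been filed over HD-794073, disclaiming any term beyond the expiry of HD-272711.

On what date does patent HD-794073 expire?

Natural term of HD-794073:
  Base: filing + 15 years → 8 May 2027.
  Examination Delay Credit: +644 days → 10 February 2029.
Expiry of referenced patent HD-272711:
  Base: filing + 15 years → 27 April 2026.
  Examination Delay Credit: +176 days → 20 October 2026.
Terminal disclaimer: HD-794073 expires on the earlier of 10 February 2029 and 20 October 2026.

2026-10-20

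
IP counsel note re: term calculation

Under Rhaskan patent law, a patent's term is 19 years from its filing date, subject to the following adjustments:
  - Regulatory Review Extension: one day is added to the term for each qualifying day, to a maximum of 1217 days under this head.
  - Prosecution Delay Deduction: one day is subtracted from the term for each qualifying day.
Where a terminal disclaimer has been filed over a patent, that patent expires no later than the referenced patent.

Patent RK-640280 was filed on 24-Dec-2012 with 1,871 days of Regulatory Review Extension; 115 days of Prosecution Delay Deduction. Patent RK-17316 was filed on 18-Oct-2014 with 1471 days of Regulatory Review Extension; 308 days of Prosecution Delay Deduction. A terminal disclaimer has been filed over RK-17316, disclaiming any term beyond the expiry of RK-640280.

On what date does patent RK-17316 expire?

Natural term of RK-17316:
  Base: filing + 19 years → 18 October 2033.
  Regulatory Review Extension: 1471 days claimed exceeds the 1217-day cap, so +1217 days → 16 February 2037.
  Prosecution Delay Deduction: −308 days → 14 April 2036.
Expiry of referenced patent RK-640280:
  Base: filing + 19 years → 24 December 2031.
  Regulatory Review Extension: 1871 days claimed exceeds the 1217-day cap, so +1217 days → 24 April 2035.
  Prosecution Delay Deduction: −115 days → 30 December 2034.
Terminal disclaimer: RK-17316 expires on the earlier of 14 April 2036 and 30 December 2034.

December 30, 2034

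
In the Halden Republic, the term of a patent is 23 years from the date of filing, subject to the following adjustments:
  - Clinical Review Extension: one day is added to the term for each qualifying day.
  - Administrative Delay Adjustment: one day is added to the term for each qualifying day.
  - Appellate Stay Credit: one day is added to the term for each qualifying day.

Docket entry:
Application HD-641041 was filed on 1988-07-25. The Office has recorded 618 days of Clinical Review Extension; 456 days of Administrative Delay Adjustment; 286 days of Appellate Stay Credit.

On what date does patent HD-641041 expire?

Base term: filing date + 23 years → 25 July 2011.
Clinical Review Extension: +618 days → 3 April 2013.
Administrative Delay Adjustment: +456 days → 3 July 2014.
Appellate Stay Credit: +286 days → 15 April 2015.

April 15, 2015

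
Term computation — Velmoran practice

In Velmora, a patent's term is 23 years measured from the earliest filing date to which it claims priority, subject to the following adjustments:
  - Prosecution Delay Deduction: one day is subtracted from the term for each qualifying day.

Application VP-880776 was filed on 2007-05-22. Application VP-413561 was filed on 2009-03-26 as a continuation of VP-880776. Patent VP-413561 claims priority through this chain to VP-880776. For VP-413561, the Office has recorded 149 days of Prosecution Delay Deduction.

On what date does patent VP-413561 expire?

2029-12-24

Earliest priority filing: 22 May 2007.
Base term: 22 May 2007 + 23 years → 22 May 2030.
Prosecution Delay Deduction: −149 days → 24 December 2029.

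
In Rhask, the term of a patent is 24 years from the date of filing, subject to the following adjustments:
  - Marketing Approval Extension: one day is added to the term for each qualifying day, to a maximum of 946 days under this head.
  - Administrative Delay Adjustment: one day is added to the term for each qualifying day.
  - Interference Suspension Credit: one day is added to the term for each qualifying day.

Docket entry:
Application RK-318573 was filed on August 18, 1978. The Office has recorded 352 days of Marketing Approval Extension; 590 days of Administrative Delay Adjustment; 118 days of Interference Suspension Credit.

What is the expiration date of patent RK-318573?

2005-07-13

Base term: filing date + 24 years → 18 August 2002.
Marketing Approval Extension: 352 days (within the 946-day cap) → +352 days → 5 August 2003.
Administrative Delay Adjustment: +590 days → 17 March 2005.
Interference Suspension Credit: +118 days → 13 July 2005.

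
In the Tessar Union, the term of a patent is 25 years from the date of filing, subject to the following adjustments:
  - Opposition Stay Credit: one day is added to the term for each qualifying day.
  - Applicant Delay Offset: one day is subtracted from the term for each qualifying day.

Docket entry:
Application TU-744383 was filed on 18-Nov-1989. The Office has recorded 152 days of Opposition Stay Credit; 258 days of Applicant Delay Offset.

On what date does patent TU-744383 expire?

August 4, 2014

Base term: filing date + 25 years → 18 November 2014.
Opposition Stay Credit: +152 days → 19 April 2015.
Applicant Delay Offset: −258 days → 4 August 2014.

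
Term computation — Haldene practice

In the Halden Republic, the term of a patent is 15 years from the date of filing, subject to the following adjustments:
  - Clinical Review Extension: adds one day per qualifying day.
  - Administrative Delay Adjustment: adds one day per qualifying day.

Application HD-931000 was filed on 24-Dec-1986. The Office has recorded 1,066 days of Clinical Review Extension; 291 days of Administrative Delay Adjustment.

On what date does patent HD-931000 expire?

September 11, 2005

Base term: filing date + 15 years → 24 December 2001.
Clinical Review Extension: +1066 days → 24 November 2004.
Administrative Delay Adjustment: +291 days → 11 September 2005.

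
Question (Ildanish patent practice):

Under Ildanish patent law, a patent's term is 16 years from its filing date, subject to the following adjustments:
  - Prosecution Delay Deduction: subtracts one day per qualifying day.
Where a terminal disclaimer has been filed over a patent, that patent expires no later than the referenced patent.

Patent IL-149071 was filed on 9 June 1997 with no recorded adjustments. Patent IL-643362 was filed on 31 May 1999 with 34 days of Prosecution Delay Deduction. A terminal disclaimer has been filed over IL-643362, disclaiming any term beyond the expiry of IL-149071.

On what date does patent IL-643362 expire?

Natural term of IL-643362:
  Base: filing + 16 years → 31 May 2015.
  Prosecution Delay Deduction: −34 days → 27 April 2015.
Expiry of referenced patent IL-149071:
  Base: filing + 16 years → 9 June 2013.
Terminal disclaimer: IL-643362 expires on the earlier of 27 April 2015 and 9 June 2013.

2013-06-09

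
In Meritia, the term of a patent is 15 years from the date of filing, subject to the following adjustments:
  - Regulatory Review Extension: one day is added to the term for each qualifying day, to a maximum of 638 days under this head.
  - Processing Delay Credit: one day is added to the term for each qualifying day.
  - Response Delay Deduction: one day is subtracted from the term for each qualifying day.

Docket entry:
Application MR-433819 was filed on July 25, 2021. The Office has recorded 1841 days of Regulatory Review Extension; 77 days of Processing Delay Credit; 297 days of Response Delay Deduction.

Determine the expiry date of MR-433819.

Base term: filing date + 15 years → 25 July 2036.
Regulatory Review Extension: 1841 days claimed exceeds the 638-day cap, so +638 days → 24 April 2038.
Processing Delay Credit: +77 days → 10 July 2038.
Response Delay Deduction: −297 days → 16 September 2037.

September 16, 2037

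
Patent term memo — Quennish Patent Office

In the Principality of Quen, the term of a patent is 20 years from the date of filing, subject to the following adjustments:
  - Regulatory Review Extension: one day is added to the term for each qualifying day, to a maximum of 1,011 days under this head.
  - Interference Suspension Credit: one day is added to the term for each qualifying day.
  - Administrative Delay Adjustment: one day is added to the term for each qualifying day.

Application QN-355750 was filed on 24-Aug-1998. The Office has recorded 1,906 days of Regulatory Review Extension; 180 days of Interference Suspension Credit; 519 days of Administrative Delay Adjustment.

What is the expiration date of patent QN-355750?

2023-04-30

Base term: filing date + 20 years → 24 August 2018.
Regulatory Review Extension: 1906 days claimed exceeds the 1011-day cap, so +1011 days → 31 May 2021.
Interference Suspension Credit: +180 days → 27 November 2021.
Administrative Delay Adjustment: +519 days → 30 April 2023.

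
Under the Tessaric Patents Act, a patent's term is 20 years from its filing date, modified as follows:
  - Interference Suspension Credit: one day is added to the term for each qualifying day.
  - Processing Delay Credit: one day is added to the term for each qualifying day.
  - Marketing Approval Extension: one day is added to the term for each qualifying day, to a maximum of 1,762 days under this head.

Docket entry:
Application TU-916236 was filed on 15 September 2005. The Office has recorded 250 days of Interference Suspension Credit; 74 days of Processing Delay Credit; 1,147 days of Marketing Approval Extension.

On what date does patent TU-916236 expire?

September 25, 2029

Base term: filing date + 20 years → 15 September 2025.
Interference Suspension Credit: +250 days → 23 May 2026.
Processing Delay Credit: +74 days → 5 August 2026.
Marketing Approval Extension: 1147 days (within the 1762-day cap) → +1147 days → 25 September 2029.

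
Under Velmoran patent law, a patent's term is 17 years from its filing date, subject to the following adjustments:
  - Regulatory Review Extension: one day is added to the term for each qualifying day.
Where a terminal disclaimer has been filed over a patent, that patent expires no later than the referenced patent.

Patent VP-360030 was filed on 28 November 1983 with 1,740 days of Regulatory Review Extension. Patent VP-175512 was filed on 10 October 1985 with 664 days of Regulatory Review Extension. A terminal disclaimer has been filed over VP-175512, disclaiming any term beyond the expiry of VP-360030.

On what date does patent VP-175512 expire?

Natural term of VP-175512:
  Base: filing + 17 years → 10 October 2002.
  Regulatory Review Extension: +664 days → 4 August 2004.
Expiry of referenced patent VP-360030:
  Base: filing + 17 years → 28 November 2000.
  Regulatory Review Extension: +1740 days → 3 September 2005.
Terminal disclaimer: VP-175512 expires on the earlier of 4 August 2004 and 3 September 2005.

2004-08-04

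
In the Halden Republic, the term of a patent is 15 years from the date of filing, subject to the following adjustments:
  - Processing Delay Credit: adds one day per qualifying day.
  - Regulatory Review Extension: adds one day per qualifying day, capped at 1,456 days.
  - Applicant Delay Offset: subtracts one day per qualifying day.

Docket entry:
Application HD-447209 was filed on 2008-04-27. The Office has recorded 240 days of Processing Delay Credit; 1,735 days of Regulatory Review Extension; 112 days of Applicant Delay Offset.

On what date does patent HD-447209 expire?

Base term: filing date + 15 years → 27 April 2023.
Processing Delay Credit: +240 days → 23 December 2023.
Regulatory Review Extension: 1735 days claimed exceeds the 1456-day cap, so +1456 days → 18 December 2027.
Applicant Delay Offset: −112 days → 28 August 2027.

2027-08-28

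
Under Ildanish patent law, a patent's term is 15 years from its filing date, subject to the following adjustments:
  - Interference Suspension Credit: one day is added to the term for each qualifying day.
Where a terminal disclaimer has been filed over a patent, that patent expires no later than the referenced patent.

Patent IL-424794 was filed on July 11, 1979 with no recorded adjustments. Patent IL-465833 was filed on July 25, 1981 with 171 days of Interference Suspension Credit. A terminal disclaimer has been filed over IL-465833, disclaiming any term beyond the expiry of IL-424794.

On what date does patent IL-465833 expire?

1994-07-11

Natural term of IL-465833:
  Base: filing + 15 years → 25 July 1996.
  Interference Suspension Credit: +171 days → 12 January 1997.
Expiry of referenced patent IL-424794:
  Base: filing + 15 years → 11 July 1994.
Terminal disclaimer: IL-465833 expires on the earlier of 12 January 1997 and 11 July 1994.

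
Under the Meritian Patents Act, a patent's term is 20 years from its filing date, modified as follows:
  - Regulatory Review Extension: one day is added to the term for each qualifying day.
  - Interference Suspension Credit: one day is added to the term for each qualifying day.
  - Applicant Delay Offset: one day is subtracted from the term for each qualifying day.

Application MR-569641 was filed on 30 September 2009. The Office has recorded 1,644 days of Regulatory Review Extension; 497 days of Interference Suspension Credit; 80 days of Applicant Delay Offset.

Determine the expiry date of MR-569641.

Base term: filing date + 20 years → 30 September 2029.
Regulatory Review Extension: +1644 days → 1 April 2034.
Interference Suspension Credit: +497 days → 11 August 2035.
Applicant Delay Offset: −80 days → 23 May 2035.

May 23, 2035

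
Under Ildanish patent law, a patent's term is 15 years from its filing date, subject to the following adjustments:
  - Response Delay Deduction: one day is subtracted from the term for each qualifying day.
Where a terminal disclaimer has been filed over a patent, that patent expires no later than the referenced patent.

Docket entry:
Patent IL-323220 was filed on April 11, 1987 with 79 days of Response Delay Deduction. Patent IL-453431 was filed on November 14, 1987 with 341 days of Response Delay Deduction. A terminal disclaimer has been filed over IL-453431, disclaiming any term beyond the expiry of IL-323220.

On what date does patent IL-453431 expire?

Natural term of IL-453431:
  Base: filing + 15 years → 14 November 2002.
  Response Delay Deduction: −341 days → 8 December 2001.
Expiry of referenced patent IL-323220:
  Base: filing + 15 years → 11 April 2002.
  Response Delay Deduction: −79 days → 22 January 2002.
Terminal disclaimer: IL-453431 expires on the earlier of 8 December 2001 and 22 January 2002.

December 8, 2001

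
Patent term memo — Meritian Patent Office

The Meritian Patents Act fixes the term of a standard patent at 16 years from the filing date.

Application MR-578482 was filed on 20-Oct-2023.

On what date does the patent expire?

Filing date + 16 years → 20 October 2039.

2039-10-20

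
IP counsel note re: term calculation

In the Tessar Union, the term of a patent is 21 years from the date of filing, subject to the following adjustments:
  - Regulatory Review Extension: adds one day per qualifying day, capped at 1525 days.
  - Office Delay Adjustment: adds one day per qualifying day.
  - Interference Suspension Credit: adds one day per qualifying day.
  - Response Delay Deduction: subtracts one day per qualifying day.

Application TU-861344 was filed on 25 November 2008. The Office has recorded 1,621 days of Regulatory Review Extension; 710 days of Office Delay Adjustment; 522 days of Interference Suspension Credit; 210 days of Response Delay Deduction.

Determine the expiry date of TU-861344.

2036-11-15

Base term: filing date + 21 years → 25 November 2029.
Regulatory Review Extension: 1621 days claimed exceeds the 1525-day cap, so +1525 days → 28 January 2034.
Office Delay Adjustment: +710 days → 8 January 2036.
Interference Suspension Credit: +522 days → 13 June 2037.
Response Delay Deduction: −210 days → 15 November 2036.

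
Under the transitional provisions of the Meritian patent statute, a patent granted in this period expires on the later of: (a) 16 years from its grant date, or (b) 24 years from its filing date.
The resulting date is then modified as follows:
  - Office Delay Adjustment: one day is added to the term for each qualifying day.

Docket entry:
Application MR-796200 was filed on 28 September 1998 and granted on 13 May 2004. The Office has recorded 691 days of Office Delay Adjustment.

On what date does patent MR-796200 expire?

(a) grant + 16 years → 13 May 2020.
(b) filing + 24 years → 28 September 2022.
Later of the two: 28 September 2022.
Office Delay Adjustment: +691 days → 19 August 2024.

2024-08-19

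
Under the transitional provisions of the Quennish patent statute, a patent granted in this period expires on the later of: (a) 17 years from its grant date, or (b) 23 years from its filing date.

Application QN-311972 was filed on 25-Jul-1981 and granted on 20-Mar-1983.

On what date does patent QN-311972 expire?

(a) grant + 17 years → 20 March 2000.
(b) filing + 23 years → 25 July 2004.
Later of the two: 25 July 2004.

2004-07-25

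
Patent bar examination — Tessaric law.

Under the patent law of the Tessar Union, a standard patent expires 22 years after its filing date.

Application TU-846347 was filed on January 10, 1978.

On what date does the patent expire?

January 10, 2000

Filing date + 22 years → 10 January 2000.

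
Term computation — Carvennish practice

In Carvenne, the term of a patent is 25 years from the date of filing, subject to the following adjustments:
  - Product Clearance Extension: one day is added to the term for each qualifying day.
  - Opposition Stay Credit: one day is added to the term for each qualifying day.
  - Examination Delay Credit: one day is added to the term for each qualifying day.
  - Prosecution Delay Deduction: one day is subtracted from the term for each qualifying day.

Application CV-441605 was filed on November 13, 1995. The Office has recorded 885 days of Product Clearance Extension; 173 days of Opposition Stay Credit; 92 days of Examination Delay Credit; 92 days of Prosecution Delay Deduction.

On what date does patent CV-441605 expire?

October 7, 2023

Base term: filing date + 25 years → 13 November 2020.
Product Clearance Extension: +885 days → 17 April 2023.
Opposition Stay Credit: +173 days → 7 October 2023.
Examination Delay Credit: +92 days → 7 January 2024.
Prosecution Delay Deduction: −92 days → 7 October 2023.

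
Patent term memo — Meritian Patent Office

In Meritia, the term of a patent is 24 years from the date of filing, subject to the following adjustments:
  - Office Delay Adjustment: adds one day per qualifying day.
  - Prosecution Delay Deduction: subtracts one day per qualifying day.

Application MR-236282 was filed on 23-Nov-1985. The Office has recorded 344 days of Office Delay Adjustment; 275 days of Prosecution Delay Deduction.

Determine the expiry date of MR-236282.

Base term: filing date + 24 years → 23 November 2009.
Office Delay Adjustment: +344 days → 2 November 2010.
Prosecution Delay Deduction: −275 days → 31 January 2010.

2010-01-31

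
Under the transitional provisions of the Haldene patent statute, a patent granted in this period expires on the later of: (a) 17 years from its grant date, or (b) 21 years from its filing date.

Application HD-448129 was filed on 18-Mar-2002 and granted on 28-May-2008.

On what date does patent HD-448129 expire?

2025-05-28

(a) grant + 17 years → 28 May 2025.
(b) filing + 21 years → 18 March 2023.
Later of the two: 28 May 2025.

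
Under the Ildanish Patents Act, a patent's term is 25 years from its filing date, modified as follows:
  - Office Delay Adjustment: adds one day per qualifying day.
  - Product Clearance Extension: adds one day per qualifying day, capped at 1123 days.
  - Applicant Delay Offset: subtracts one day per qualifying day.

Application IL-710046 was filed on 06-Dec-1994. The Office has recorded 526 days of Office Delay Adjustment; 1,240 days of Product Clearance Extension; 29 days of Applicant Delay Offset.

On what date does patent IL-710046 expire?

Base term: filing date + 25 years → 6 December 2019.
Office Delay Adjustment: +526 days → 15 May 2021.
Product Clearance Extension: 1240 days claimed exceeds the 1123-day cap, so +1123 days → 11 June 2024.
Applicant Delay Offset: −29 days → 13 May 2024.

2024-05-13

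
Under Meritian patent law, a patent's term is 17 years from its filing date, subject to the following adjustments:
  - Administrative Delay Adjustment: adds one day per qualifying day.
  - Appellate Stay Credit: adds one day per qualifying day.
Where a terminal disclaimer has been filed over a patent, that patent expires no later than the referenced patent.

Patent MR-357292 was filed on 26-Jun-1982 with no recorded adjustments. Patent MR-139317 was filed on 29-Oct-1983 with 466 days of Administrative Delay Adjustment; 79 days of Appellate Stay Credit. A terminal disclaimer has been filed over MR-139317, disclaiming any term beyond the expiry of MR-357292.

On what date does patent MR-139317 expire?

Natural term of MR-139317:
  Base: filing + 17 years → 29 October 2000.
  Administrative Delay Adjustment: +466 days → 7 February 2002.
  Appellate Stay Credit: +79 days → 27 April 2002.
Expiry of referenced patent MR-357292:
  Base: filing + 17 years → 26 June 1999.
Terminal disclaimer: MR-139317 expires on the earlier of 27 April 2002 and 26 June 1999.

1999-06-26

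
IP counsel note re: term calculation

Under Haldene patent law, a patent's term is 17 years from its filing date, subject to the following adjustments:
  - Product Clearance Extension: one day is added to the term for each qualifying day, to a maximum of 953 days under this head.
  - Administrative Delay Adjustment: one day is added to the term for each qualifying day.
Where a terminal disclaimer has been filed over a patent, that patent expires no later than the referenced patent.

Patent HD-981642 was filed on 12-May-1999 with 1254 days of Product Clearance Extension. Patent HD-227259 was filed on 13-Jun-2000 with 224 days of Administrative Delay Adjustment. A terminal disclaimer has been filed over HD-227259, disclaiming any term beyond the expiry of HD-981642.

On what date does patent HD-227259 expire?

2018-01-23

Natural term of HD-227259:
  Base: filing + 17 years → 13 June 2017.
  Administrative Delay Adjustment: +224 days → 23 January 2018.
Expiry of referenced patent HD-981642:
  Base: filing + 17 years → 12 May 2016.
  Product Clearance Extension: 1254 days claimed exceeds the 953-day cap, so +953 days → 21 December 2018.
Terminal disclaimer: HD-227259 expires on the earlier of 23 January 2018 and 21 December 2018.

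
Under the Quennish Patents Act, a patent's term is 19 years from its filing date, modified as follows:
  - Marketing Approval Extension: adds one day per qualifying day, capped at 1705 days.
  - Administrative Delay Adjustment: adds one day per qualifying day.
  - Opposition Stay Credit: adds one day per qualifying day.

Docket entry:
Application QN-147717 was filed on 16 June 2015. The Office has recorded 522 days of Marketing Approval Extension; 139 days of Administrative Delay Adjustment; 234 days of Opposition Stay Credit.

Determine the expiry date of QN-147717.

Base term: filing date + 19 years → 16 June 2034.
Marketing Approval Extension: 522 days (within the 1705-day cap) → +522 days → 20 November 2035.
Administrative Delay Adjustment: +139 days → 7 April 2036.
Opposition Stay Credit: +234 days → 27 November 2036.

2036-11-27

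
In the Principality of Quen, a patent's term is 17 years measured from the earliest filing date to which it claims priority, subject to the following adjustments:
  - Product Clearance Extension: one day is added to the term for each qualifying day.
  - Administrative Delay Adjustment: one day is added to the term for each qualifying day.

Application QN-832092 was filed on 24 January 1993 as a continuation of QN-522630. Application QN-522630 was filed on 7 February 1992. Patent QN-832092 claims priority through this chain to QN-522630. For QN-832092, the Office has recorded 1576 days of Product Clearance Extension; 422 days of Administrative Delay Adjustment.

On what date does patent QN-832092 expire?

July 29, 2014

Earliest priority filing: 7 February 1992.
Base term: 7 February 1992 + 17 years → 7 February 2009.
Product Clearance Extension: +1576 days → 2 June 2013.
Administrative Delay Adjustment: +422 days → 29 July 2014.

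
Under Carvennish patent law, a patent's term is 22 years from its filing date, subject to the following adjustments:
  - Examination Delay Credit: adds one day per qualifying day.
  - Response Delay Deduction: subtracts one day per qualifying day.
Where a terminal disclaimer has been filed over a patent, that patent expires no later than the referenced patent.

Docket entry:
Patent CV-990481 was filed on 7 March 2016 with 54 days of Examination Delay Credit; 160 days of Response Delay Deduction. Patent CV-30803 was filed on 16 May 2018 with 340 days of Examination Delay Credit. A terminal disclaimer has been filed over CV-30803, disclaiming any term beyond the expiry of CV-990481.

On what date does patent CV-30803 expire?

Natural term of CV-30803:
  Base: filing + 22 years → 16 May 2040.
  Examination Delay Credit: +340 days → 21 April 2041.
Expiry of referenced patent CV-990481:
  Base: filing + 22 years → 7 March 2038.
  Examination Delay Credit: +54 days → 30 April 2038.
  Response Delay Deduction: −160 days → 21 November 2037.
Terminal disclaimer: CV-30803 expires on the earlier of 21 April 2041 and 21 November 2037.

2037-11-21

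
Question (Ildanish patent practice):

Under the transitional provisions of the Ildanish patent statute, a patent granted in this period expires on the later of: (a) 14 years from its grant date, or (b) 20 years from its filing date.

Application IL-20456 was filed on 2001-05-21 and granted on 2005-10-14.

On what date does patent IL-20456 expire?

2021-05-21

(a) grant + 14 years → 14 October 2019.
(b) filing + 20 years → 21 May 2021.
Later of the two: 21 May 2021.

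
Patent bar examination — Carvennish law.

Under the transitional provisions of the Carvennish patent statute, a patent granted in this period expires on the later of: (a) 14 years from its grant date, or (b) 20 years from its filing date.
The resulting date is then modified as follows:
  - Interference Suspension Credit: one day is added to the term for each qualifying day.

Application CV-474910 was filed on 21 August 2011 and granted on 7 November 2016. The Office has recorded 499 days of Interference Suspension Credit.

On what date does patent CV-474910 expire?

(a) grant + 14 years → 7 November 2030.
(b) filing + 20 years → 21 August 2031.
Later of the two: 21 August 2031.
Interference Suspension Credit: +499 days → 1 January 2033.

January 1, 2033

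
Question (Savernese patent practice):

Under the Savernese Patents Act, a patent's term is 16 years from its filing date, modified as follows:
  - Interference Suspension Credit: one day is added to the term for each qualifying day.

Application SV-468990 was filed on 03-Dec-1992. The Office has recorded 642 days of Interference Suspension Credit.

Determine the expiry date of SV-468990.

Base term: filing date + 16 years → 3 December 2008.
Interference Suspension Credit: +642 days → 6 September 2010.

2010-09-06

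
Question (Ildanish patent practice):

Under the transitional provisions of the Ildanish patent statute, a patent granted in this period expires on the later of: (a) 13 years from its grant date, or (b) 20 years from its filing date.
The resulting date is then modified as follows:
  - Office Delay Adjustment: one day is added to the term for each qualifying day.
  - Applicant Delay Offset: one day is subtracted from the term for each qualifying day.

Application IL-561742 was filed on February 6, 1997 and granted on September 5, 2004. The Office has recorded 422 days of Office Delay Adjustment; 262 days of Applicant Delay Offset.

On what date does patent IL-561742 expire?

(a) grant + 13 years → 5 September 2017.
(b) filing + 20 years → 6 February 2017.
Later of the two: 5 September 2017.
Office Delay Adjustment: +422 days → 1 November 2018.
Applicant Delay Offset: −262 days → 12 February 2018.

February 12, 2018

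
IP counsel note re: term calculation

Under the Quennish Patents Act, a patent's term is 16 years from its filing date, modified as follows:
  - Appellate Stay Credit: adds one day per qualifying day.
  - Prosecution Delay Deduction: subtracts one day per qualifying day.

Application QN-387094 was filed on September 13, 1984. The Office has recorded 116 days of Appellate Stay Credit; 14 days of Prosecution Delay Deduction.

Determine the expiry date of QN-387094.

2000-12-24

Base term: filing date + 16 years → 13 September 2000.
Appellate Stay Credit: +116 days → 7 January 2001.
Prosecution Delay Deduction: −14 days → 24 December 2000.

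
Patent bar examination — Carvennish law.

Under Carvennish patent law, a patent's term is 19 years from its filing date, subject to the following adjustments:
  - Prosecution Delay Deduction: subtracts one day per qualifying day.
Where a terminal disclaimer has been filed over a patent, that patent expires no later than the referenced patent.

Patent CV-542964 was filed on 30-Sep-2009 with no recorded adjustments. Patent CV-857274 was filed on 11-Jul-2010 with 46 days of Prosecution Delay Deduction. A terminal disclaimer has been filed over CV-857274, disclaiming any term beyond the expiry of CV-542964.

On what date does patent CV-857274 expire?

September 30, 2028

Natural term of CV-857274:
  Base: filing + 19 years → 11 July 2029.
  Prosecution Delay Deduction: −46 days → 26 May 2029.
Expiry of referenced patent CV-542964:
  Base: filing + 19 years → 30 September 2028.
Terminal disclaimer: CV-857274 expires on the earlier of 26 May 2029 and 30 September 2028.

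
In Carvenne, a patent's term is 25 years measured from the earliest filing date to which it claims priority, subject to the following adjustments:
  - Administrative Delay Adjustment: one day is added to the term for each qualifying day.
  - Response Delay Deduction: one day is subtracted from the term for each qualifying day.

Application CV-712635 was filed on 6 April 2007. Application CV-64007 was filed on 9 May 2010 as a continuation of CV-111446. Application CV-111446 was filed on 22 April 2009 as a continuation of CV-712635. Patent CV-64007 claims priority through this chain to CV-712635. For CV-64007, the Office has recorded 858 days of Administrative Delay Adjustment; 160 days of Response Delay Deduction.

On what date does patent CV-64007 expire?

Earliest priority filing: 6 April 2007.
Base term: 6 April 2007 + 25 years → 6 April 2032.
Administrative Delay Adjustment: +858 days → 12 August 2034.
Response Delay Deduction: −160 days → 5 March 2034.

2034-03-05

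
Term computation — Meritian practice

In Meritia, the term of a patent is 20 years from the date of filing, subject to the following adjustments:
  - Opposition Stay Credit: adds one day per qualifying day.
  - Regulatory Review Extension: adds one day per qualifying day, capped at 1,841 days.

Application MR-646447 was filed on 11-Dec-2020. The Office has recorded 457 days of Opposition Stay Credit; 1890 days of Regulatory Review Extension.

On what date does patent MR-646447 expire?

Base term: filing date + 20 years → 11 December 2040.
Opposition Stay Credit: +457 days → 13 March 2042.
Regulatory Review Extension: 1890 days claimed exceeds the 1841-day cap, so +1841 days → 28 March 2047.

2047-03-28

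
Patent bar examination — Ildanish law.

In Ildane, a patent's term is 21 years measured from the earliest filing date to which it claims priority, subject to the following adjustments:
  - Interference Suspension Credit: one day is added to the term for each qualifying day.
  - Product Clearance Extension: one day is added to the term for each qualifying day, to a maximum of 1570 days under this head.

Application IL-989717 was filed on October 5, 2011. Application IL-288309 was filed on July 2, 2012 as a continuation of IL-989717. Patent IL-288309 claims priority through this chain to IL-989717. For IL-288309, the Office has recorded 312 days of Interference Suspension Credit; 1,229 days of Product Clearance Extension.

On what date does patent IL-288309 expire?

2036-12-24

Earliest priority filing: 5 October 2011.
Base term: 5 October 2011 + 21 years → 5 October 2032.
Interference Suspension Credit: +312 days → 13 August 2033.
Product Clearance Extension: 1229 days (within the 1570-day cap) → +1229 days → 24 December 2036.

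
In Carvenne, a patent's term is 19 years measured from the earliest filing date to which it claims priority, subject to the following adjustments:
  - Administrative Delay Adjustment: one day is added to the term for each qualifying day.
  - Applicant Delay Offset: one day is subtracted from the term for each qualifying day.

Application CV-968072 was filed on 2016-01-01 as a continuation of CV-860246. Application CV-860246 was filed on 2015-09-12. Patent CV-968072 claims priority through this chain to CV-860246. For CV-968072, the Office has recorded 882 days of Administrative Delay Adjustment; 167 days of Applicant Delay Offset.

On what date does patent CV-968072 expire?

Earliest priority filing: 12 September 2015.
Base term: 12 September 2015 + 19 years → 12 September 2034.
Administrative Delay Adjustment: +882 days → 10 February 2037.
Applicant Delay Offset: −167 days → 27 August 2036.

2036-08-27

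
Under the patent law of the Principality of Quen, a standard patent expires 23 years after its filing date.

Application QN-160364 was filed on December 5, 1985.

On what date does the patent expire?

Filing date + 23 years → 5 December 2008.

2008-12-05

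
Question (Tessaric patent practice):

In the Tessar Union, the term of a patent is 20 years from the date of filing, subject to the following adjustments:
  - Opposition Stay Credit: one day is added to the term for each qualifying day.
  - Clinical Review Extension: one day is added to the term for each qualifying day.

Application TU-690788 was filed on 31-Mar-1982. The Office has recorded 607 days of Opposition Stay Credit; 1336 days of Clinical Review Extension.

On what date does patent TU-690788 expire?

2007-07-26

Base term: filing date + 20 years → 31 March 2002.
Opposition Stay Credit: +607 days → 28 November 2003.
Clinical Review Extension: +1336 days → 26 July 2007.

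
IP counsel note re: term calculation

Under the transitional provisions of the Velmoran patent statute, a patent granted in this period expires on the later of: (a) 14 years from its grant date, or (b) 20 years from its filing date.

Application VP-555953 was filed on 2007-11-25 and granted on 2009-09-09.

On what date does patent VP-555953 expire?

November 25, 2027

(a) grant + 14 years → 9 September 2023.
(b) filing + 20 years → 25 November 2027.
Later of the two: 25 November 2027.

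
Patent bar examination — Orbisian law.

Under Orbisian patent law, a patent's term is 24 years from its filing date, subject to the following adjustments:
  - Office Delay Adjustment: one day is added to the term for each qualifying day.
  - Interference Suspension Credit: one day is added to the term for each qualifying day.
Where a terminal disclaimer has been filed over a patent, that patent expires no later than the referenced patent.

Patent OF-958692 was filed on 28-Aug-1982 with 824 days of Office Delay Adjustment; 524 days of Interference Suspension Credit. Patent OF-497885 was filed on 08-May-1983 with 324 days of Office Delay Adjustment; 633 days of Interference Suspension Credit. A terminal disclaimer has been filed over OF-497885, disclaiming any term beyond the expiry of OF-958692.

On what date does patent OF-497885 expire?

Natural term of OF-497885:
  Base: filing + 24 years → 8 May 2007.
  Office Delay Adjustment: +324 days → 27 March 2008.
  Interference Suspension Credit: +633 days → 20 December 2009.
Expiry of referenced patent OF-958692:
  Base: filing + 24 years → 28 August 2006.
  Office Delay Adjustment: +824 days → 29 November 2008.
  Interference Suspension Credit: +524 days → 7 May 2010.
Terminal disclaimer: OF-497885 expires on the earlier of 20 December 2009 and 7 May 2010.

December 20, 2009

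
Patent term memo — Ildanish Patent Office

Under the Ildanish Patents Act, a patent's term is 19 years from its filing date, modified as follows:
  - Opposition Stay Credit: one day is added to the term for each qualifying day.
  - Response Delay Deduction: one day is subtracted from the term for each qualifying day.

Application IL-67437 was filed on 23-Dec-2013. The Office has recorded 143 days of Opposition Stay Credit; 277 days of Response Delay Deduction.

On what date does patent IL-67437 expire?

Base term: filing date + 19 years → 23 December 2032.
Opposition Stay Credit: +143 days → 15 May 2033.
Response Delay Deduction: −277 days → 11 August 2032.

2032-08-11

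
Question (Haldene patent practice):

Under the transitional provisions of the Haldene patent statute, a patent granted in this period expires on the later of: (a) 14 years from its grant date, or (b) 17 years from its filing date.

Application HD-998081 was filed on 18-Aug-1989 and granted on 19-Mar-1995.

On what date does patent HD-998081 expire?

2009-03-19

(a) grant + 14 years → 19 March 2009.
(b) filing + 17 years → 18 August 2006.
Later of the two: 19 March 2009.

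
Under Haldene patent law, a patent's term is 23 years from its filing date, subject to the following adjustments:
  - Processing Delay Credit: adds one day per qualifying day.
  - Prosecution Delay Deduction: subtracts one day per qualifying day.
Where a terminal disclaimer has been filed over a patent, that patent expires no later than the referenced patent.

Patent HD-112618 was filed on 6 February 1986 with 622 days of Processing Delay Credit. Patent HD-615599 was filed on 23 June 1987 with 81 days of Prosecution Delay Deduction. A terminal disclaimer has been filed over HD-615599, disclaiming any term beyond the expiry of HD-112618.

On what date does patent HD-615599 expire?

Natural term of HD-615599:
  Base: filing + 23 years → 23 June 2010.
  Prosecution Delay Deduction: −81 days → 3 April 2010.
Expiry of referenced patent HD-112618:
  Base: filing + 23 years → 6 February 2009.
  Processing Delay Credit: +622 days → 21 October 2010.
Terminal disclaimer: HD-615599 expires on the earlier of 3 April 2010 and 21 October 2010.

April 3, 2010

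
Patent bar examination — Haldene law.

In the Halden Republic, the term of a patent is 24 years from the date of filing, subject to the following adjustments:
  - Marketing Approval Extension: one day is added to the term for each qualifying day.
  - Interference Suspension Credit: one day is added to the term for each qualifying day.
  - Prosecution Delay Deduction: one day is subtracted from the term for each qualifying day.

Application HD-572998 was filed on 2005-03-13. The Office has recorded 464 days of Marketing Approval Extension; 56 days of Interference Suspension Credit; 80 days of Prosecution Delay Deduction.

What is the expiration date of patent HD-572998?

May 27, 2030

Base term: filing date + 24 years → 13 March 2029.
Marketing Approval Extension: +464 days → 20 June 2030.
Interference Suspension Credit: +56 days → 15 August 2030.
Prosecution Delay Deduction: −80 days → 27 May 2030.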